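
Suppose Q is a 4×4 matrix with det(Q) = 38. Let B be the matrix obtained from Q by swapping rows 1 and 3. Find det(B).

Swapping two rows multiplies the determinant by −1.
det(B) = (-1)·(38) = -38

det(B) = -38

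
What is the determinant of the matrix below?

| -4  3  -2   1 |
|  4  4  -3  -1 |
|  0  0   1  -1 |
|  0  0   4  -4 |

0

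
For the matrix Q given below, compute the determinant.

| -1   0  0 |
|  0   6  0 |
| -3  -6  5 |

Q is lower triangular, so det(Q) is the product of the diagonal entries:
det = (-1) · (6) · (5) = -30

-30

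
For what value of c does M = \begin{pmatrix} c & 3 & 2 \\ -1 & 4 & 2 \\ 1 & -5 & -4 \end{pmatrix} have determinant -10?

1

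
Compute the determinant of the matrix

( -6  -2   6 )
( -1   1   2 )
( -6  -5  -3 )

54

Expand along row 1:
  + (-6) · |1 2; -5 -3| = (-6)·(-3 − (-10)) = -42
  − (-2) · |-1 2; -6 -3| = −(-2)·(3 − (-12)) = 30
  + 6 · |-1 1; -6 -5| = 6·(5 − (-6)) = 66
Sum: (-42) + (30) + (66) = 54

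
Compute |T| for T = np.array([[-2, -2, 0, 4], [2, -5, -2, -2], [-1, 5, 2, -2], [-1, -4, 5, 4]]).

det(T) = 192

Expand along row 1 (it has 1 zero):
  + (-2) · M_11   where M_11 = det([-5 -2 -2; 5 2 -2; -4 5 4]) = -132
  − (-2) · M_12   where M_12 = det([2 -2 -2; -1 2 -2; -1 5 4]) = 30
  − (4) · M_14   where M_14 = det([2 -5 -2; -1 5 2; -1 -4 5]) = 33
det = (+1)·(-2)·(-132) + (-1)·(-2)·(30) + (-1)·(4)·(33) = 192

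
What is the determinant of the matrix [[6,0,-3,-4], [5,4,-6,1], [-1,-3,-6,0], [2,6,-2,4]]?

Expand along row 1 (it has 1 zero):
  + (6) · M_11   where M_11 = det([4 -6 1; -3 -6 0; 6 -2 4]) = -126
  + (-3) · M_13   where M_13 = det([5 4 1; -1 -3 0; 2 6 4]) = -44
  − (-4) · M_14   where M_14 = det([5 4 -6; -1 -3 -6; 2 6 -2]) = 154
det = (+1)·(6)·(-126) + (+1)·(-3)·(-44) + (-1)·(-4)·(154) = -8

-8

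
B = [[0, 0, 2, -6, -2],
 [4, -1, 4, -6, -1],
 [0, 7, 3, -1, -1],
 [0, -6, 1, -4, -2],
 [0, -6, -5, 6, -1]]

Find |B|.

-1320

Expand along column 1 (it has 4 zeros):
  − (4) · M_21   where M_21 = det([0 2 -6 -2; 7 3 -1 -1; -6 1 -4 -2; -6 -5 6 -1]) = 330
det = (-1)·(4)·(330) = -1320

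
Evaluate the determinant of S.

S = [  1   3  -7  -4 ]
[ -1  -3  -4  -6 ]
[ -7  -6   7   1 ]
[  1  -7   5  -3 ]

Expand along row 1:
  + (1) · M_11   where M_11 = det([-3 -4 -6; -6 7 1; -7 5 -3]) = 64
  − (3) · M_12   where M_12 = det([-1 -4 -6; -7 7 1; 1 5 -3]) = 358
  + (-7) · M_13   where M_13 = det([-1 -3 -6; -7 -6 1; 1 -7 -3]) = -295
  − (-4) · M_14   where M_14 = det([-1 -3 -4; -7 -6 7; 1 -7 5]) = -365
det = (+1)·(1)·(64) + (-1)·(3)·(358) + (+1)·(-7)·(-295) + (-1)·(-4)·(-365) = -405

-405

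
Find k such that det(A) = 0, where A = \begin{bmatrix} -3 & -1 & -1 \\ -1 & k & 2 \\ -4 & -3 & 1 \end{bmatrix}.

k = -2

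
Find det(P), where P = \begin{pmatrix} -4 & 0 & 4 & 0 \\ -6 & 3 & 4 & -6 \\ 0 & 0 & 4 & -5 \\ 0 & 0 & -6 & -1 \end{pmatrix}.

P is block upper-triangular with a 2×2 block and a 2×2 block on the diagonal, so its determinant equals the product of the determinants of the diagonal blocks.
det of the 2×2 block = -12
det of the 2×2 block = -34
det = (-12)·(-34) = 408

|P| = 408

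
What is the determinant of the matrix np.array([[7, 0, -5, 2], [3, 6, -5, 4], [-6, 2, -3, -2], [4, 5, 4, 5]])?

Expand along row 1 (it has 1 zero):
  + (7) · M_11   where M_11 = det([6 -5 4; 2 -3 -2; 5 4 5]) = 150
  + (-5) · M_13   where M_13 = det([3 6 4; -6 2 -2; 4 5 5]) = 40
  − (2) · M_14   where M_14 = det([3 6 -5; -6 2 -3; 4 5 4]) = 331
det = (+1)·(7)·(150) + (+1)·(-5)·(40) + (-1)·(2)·(331) = 188

188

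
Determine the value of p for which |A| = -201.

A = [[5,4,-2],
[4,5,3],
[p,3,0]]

p = -6

Expanding along the column containing p, det(A) is linear in p: det(A) = (22)·p + (-69).
Set (22)·p + (-69) = -201  ⇒  (22)·p = -132  ⇒  p = -6.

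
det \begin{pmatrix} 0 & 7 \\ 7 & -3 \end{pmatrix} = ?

-49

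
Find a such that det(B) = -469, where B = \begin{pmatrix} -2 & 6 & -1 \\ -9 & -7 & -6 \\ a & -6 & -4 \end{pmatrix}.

a = 5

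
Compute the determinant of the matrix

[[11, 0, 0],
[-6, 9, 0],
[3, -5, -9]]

The determinant is -891.

The matrix is lower triangular, so the determinant is the product of the diagonal entries:
det = (11) · (9) · (-9) = -891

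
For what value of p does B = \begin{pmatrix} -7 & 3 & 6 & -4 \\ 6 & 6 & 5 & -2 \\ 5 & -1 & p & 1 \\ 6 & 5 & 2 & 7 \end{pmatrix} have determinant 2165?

p = -7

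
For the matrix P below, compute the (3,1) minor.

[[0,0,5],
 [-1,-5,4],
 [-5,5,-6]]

Delete row 3 and column 1; the remaining 2×2 submatrix is [0 5; -5 4].
Its determinant is 0·4 − 5·(-5) = 25.

25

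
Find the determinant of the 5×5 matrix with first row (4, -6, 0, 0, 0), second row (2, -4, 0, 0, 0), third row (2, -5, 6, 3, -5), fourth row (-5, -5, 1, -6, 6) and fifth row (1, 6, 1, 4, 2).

1016

The matrix is block lower-triangular with a 2×2 block and a 3×3 block on the diagonal, so its determinant equals the product of the determinants of the diagonal blocks.
det of the 2×2 block = -4
det of the 3×3 block = -254
det = (-4)·(-254) = 1016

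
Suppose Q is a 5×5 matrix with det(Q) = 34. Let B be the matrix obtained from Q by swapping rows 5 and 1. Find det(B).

Swapping two rows multiplies the determinant by −1.
det(B) = (-1)·(34) = -34

det(B) = -34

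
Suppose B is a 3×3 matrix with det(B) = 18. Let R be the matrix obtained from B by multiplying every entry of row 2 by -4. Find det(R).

-72

Scaling one row by -4 multiplies the determinant by -4.
det(R) = (-4)·(18) = -72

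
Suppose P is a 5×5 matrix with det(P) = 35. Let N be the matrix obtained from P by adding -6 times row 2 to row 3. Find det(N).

Adding a multiple of one row to another leaves the determinant unchanged.
det(N) = (1)·(35) = 35

The determinant is 35.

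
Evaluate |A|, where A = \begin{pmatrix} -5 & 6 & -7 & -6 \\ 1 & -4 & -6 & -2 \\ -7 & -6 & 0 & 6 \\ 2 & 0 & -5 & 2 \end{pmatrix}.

Expand along row 3 (it has 1 zero):
  + (-7) · M_31   where M_31 = det([6 -7 -6; -4 -6 -2; 0 -5 2]) = -308
  − (-6) · M_32   where M_32 = det([-5 -7 -6; 1 -6 -2; 2 -5 2]) = 110
  − (6) · M_34   where M_34 = det([-5 6 -7; 1 -4 -6; 2 0 -5]) = -198
det = (+1)·(-7)·(-308) + (-1)·(-6)·(110) + (-1)·(6)·(-198) = 4004

4004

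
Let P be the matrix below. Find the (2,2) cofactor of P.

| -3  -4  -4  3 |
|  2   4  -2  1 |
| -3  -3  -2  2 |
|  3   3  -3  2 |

-9

Delete row 2 and column 2; the remaining 3×3 submatrix is [-3 -4 3; -3 -2 2; 3 -3 2].
Its determinant is -9.
The cofactor carries sign (−1)^(2+2) = +1, so C_{2,2} = +(-9) = -9.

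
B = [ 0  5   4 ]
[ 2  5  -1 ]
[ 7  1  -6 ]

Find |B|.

det(B) = -107

Expand along column 1:
  − 2 · |5 4; 1 -6| = −2·(-30 − 4) = 68
  + 7 · |5 4; 5 -1| = 7·(-5 − 20) = -175
Sum: (68) + (-175) = -107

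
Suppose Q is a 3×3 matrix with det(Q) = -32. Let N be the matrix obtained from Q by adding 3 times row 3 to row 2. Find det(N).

-32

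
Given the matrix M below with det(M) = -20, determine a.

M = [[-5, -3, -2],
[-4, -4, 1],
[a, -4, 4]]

Expanding along the column containing a, det(M) is linear in a: det(M) = (-11)·a + (-20).
Set (-11)·a + (-20) = -20  ⇒  (-11)·a = 0  ⇒  a = 0.

a = 0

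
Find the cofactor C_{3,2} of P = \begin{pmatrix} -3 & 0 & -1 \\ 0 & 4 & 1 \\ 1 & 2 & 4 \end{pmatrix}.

3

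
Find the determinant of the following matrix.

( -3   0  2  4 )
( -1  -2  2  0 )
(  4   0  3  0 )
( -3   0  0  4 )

64

Expand along column 2 (it has 3 zeros):
  + (-2) · M_22   where M_22 = det([-3 2 4; 4 3 0; -3 0 4]) = -32
det = (+1)·(-2)·(-32) = 64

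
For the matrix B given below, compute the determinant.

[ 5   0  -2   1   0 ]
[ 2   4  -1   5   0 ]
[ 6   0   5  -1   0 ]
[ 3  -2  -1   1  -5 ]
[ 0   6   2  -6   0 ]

-9040

Expand along column 5 (it has 4 zeros):
  − (-5) · M_45   where M_45 = det([5 0 -2 1; 2 4 -1 5; 6 0 5 -1; 0 6 2 -6]) = -1808
det = (-1)·(-5)·(-1808) = -9040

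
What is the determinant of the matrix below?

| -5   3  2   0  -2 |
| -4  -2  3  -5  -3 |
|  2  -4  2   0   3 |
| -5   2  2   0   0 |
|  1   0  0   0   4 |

370

Expand along column 4 (it has 4 zeros):
  + (-5) · M_24   where M_24 = det([-5 3 2 -2; 2 -4 2 3; -5 2 2 0; 1 0 0 4]) = -74
det = (+1)·(-5)·(-74) = 370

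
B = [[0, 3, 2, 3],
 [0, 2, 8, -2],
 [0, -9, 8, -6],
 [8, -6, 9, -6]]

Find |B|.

Expand along column 1 (it has 3 zeros):
  − (8) · M_41   where M_41 = det([3 2 3; 2 8 -2; -9 8 -6]) = 228
det = (-1)·(8)·(228) = -1824

-1824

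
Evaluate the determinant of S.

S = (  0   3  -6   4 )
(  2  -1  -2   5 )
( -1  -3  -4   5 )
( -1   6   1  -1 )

Expand along row 1 (it has 1 zero):
  − (3) · M_12   where M_12 = det([2 -2 5; -1 -4 5; -1 1 -1]) = -15
  + (-6) · M_13   where M_13 = det([2 -1 5; -1 -3 5; -1 6 -1]) = -93
  − (4) · M_14   where M_14 = det([2 -1 -2; -1 -3 -4; -1 6 1]) = 55
det = (-1)·(3)·(-15) + (+1)·(-6)·(-93) + (-1)·(4)·(55) = 383

383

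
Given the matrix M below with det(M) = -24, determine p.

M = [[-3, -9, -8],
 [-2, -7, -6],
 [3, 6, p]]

p = -2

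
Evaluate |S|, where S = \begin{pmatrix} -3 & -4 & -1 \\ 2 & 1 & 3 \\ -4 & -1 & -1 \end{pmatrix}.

32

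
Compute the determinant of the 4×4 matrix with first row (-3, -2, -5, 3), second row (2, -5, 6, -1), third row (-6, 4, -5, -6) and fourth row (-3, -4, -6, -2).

-1221

Expand along row 1:
  + (-3) · M_11   where M_11 = det([-5 6 -1; 4 -5 -6; -4 -6 -2]) = 366
  − (-2) · M_12   where M_12 = det([2 6 -1; -6 -5 -6; -3 -6 -2]) = -37
  + (-5) · M_13   where M_13 = det([2 -5 -1; -6 4 -6; -3 -4 -2]) = -130
  − (3) · M_14   where M_14 = det([2 -5 6; -6 4 -5; -3 -4 -6]) = 233
det = (+1)·(-3)·(366) + (-1)·(-2)·(-37) + (+1)·(-5)·(-130) + (-1)·(3)·(233) = -1221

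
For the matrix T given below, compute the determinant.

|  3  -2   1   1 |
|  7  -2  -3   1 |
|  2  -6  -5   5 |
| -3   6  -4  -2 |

|T| = -200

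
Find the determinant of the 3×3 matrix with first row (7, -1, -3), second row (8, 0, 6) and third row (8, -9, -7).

Expand along row 2:
  − 8 · |-1 -3; -9 -7| = −8·(7 − 27) = 160
  − 6 · |7 -1; 8 -9| = −6·(-63 − (-8)) = 330
Sum: (160) + (330) = 490

490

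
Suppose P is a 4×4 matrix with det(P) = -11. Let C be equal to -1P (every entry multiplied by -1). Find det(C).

-11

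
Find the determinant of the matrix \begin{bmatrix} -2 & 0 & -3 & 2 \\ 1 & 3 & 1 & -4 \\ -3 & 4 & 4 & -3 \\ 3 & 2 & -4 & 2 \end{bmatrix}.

-287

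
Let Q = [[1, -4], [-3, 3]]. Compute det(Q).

det(Q) = -9

det(Q) = 1·3 − (-4)·(-3) = 3 − 12 = -9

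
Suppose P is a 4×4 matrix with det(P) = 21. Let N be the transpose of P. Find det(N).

21

det(Pᵀ) = det(P).
det(N) = (1)·(21) = 21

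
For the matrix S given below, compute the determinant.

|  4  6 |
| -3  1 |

22

det(S) = 4·1 − 6·(-3) = 4 − (-18) = 22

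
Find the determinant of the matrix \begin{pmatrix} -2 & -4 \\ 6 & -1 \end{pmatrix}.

26

det = (-2)·(-1) − (-4)·6 = 2 − (-24) = 26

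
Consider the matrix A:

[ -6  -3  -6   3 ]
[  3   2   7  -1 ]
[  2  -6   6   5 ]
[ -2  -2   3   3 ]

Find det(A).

-33

Expand along row 1:
  + (-6) · M_11   where M_11 = det([2 7 -1; -6 6 5; -2 3 3]) = 68
  − (-3) · M_12   where M_12 = det([3 7 -1; 2 6 5; -2 3 3]) = -121
  + (-6) · M_13   where M_13 = det([3 2 -1; 2 -6 5; -2 -2 3]) = -40
  − (3) · M_14   where M_14 = det([3 2 7; 2 -6 6; -2 -2 3]) = -166
det = (+1)·(-6)·(68) + (-1)·(-3)·(-121) + (+1)·(-6)·(-40) + (-1)·(3)·(-166) = -33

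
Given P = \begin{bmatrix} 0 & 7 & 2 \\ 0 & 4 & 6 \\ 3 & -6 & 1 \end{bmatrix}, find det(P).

Expand along column 1:
  + 3 · |7 2; 4 6| = 3·(42 − 8) = 102

|P| = 102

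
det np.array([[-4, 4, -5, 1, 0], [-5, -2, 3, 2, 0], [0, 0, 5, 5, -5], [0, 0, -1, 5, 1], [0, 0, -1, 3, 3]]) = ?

1680

The matrix is block upper-triangular with a 2×2 block and a 3×3 block on the diagonal, so its determinant equals the product of the determinants of the diagonal blocks.
det of the 2×2 block = 28
det of the 3×3 block = 60
det = (28)·(60) = 1680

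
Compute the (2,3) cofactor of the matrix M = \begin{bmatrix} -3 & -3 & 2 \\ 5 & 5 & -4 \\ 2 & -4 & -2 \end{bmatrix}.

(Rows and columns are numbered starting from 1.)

-18

Delete row 2 and column 3; the remaining 2×2 submatrix is [-3 -3; 2 -4].
Its determinant is (-3)·(-4) − (-3)·2 = 18.
The cofactor carries sign (−1)^(2+3) = −1, so C_{2,3} = −(18) = -18.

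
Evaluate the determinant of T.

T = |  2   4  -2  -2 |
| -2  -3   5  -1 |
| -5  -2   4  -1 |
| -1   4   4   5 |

Expand along row 1:
  + (2) · M_11   where M_11 = det([-3 5 -1; -2 4 -1; 4 4 5]) = -18
  − (4) · M_12   where M_12 = det([-2 5 -1; -5 4 -1; -1 4 5]) = 98
  + (-2) · M_13   where M_13 = det([-2 -3 -1; -5 -2 -1; -1 4 5]) = -44
  − (-2) · M_14   where M_14 = det([-2 -3 5; -5 -2 4; -1 4 4]) = -110
det = (+1)·(2)·(-18) + (-1)·(4)·(98) + (+1)·(-2)·(-44) + (-1)·(-2)·(-110) = -560

The determinant is -560.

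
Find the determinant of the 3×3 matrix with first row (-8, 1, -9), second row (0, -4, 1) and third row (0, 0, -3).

The matrix is upper triangular, so the determinant is the product of the diagonal entries:
det = (-8) · (-4) · (-3) = -96

The determinant is -96.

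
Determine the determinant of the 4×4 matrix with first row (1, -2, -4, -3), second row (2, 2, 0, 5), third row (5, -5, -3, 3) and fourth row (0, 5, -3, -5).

The determinant is -366.

Expand along row 2 (it has 1 zero):
  − (2) · M_21   where M_21 = det([-2 -4 -3; -5 -3 3; 5 -3 -5]) = -98
  + (2) · M_22   where M_22 = det([1 -4 -3; 5 -3 3; 0 -3 -5]) = -31
  + (5) · M_24   where M_24 = det([1 -2 -4; 5 -5 -3; 0 5 -3]) = -100
det = (-1)·(2)·(-98) + (+1)·(2)·(-31) + (+1)·(5)·(-100) = -366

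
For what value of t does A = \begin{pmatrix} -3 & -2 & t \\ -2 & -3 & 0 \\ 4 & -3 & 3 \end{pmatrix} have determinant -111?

Expanding along the row containing t, det(A) is linear in t: det(A) = (18)·t + (15).
Set (18)·t + (15) = -111  ⇒  (18)·t = -126  ⇒  t = -7.

-7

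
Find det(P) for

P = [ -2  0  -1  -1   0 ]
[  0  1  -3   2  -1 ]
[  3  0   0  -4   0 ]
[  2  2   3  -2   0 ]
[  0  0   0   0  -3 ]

Expand along row 5 (it has 4 zeros):
  + (-3) · M_55   where M_55 = det([-2 0 -1 -1; 0 1 -3 2; 3 0 0 -4; 2 2 3 -2]) = -109
det = (+1)·(-3)·(-109) = 327

|P| = 327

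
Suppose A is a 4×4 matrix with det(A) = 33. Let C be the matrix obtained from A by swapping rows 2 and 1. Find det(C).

det(C) = -33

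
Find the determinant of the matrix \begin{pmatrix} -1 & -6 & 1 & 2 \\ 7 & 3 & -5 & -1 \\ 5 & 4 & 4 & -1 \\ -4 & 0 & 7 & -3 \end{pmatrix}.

Expand along row 4 (it has 1 zero):
  − (-4) · M_41   where M_41 = det([-6 1 2; 3 -5 -1; 4 4 -1]) = 9
  − (7) · M_43   where M_43 = det([-1 -6 2; 7 3 -1; 5 4 -1]) = 13
  + (-3) · M_44   where M_44 = det([-1 -6 1; 7 3 -5; 5 4 4]) = 299
det = (-1)·(-4)·(9) + (-1)·(7)·(13) + (+1)·(-3)·(299) = -952

-952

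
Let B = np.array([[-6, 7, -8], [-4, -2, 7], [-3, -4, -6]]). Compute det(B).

-635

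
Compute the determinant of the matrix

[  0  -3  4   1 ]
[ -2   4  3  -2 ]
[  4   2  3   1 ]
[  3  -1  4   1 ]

Expand along row 1 (it has 1 zero):
  − (-3) · M_12   where M_12 = det([-2 3 -2; 4 3 1; 3 4 1]) = -15
  + (4) · M_13   where M_13 = det([-2 4 -2; 4 2 1; 3 -1 1]) = 10
  − (1) · M_14   where M_14 = det([-2 4 3; 4 2 3; 3 -1 4]) = -80
det = (-1)·(-3)·(-15) + (+1)·(4)·(10) + (-1)·(1)·(-80) = 75

The determinant is 75.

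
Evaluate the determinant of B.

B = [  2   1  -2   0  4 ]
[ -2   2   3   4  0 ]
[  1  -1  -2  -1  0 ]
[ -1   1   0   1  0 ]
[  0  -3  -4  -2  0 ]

Expand along column 5 (it has 4 zeros):
  + (4) · M_15   where M_15 = det([-2 2 3 4; 1 -1 -2 -1; -1 1 0 1; 0 -3 -4 -2]) = 12
det = (+1)·(4)·(12) = 48

The determinant is 48.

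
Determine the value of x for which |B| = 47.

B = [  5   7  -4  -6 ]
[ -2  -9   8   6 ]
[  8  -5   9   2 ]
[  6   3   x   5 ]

-4

Expanding along the column containing x, det(B) is linear in x: det(B) = (68)·x + (319).
Set (68)·x + (319) = 47  ⇒  (68)·x = -272  ⇒  x = -4.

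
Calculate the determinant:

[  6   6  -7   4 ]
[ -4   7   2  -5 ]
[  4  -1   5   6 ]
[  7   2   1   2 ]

Expand along row 1:
  + (6) · M_11   where M_11 = det([7 2 -5; -1 5 6; 2 1 2]) = 111
  − (6) · M_12   where M_12 = det([-4 2 -5; 4 5 6; 7 1 2]) = 207
  + (-7) · M_13   where M_13 = det([-4 7 -5; 4 -1 6; 7 2 2]) = 219
  − (4) · M_14   where M_14 = det([-4 7 2; 4 -1 5; 7 2 1]) = 291
det = (+1)·(6)·(111) + (-1)·(6)·(207) + (+1)·(-7)·(219) + (-1)·(4)·(291) = -3273

-3273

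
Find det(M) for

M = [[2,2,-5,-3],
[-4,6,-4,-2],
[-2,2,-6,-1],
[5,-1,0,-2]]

-10

Expand along row 4 (it has 1 zero):
  − (5) · M_41   where M_41 = det([2 -5 -3; 6 -4 -2; 2 -6 -1]) = 58
  + (-1) · M_42   where M_42 = det([2 -5 -3; -4 -4 -2; -2 -6 -1]) = -64
  + (-2) · M_44   where M_44 = det([2 2 -5; -4 6 -4; -2 2 -6]) = -108
det = (-1)·(5)·(58) + (+1)·(-1)·(-64) + (+1)·(-2)·(-108) = -10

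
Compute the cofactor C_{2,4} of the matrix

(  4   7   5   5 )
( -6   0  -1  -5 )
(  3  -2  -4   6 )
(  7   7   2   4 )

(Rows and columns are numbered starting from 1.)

33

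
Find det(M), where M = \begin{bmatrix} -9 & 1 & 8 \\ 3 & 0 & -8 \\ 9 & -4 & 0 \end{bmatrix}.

det(M) = 120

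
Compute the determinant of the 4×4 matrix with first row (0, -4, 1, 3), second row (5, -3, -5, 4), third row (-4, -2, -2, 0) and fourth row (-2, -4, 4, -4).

896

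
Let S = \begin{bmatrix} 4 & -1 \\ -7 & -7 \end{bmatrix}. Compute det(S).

det(S) = 4·(-7) − (-1)·(-7) = -28 − 7 = -35

-35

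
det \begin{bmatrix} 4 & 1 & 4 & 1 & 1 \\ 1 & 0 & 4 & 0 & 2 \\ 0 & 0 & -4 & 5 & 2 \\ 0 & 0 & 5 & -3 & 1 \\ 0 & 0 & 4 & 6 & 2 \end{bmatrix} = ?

The matrix is block upper-triangular with a 2×2 block and a 3×3 block on the diagonal, so its determinant equals the product of the determinants of the diagonal blocks.
det of the 2×2 block = -1
det of the 3×3 block = 102
det = (-1)·(102) = -102

-102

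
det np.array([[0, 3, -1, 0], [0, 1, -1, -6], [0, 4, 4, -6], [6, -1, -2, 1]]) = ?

Expand along column 1 (it has 3 zeros):
  − (6) · M_41   where M_41 = det([3 -1 0; 1 -1 -6; 4 4 -6]) = 108
det = (-1)·(6)·(108) = -648

-648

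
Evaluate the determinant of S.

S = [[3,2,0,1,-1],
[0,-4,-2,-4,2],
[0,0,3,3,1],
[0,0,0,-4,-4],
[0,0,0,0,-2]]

S is upper triangular, so det(S) is the product of the diagonal entries:
det = (3) · (-4) · (3) · (-4) · (-2) = -288

The determinant is -288.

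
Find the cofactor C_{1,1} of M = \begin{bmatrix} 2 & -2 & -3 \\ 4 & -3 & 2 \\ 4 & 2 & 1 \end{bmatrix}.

The cofactor is -7.

Delete row 1 and column 1; the remaining 2×2 submatrix is [-3 2; 2 1].
Its determinant is (-3)·1 − 2·2 = -7.
The cofactor carries sign (−1)^(1+1) = +1, so C_{1,1} = +(-7) = -7.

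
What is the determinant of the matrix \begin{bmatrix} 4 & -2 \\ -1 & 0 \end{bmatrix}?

det = 4·0 − (-2)·(-1) = 0 − 2 = -2

-2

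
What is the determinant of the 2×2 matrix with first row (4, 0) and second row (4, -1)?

The determinant is -4.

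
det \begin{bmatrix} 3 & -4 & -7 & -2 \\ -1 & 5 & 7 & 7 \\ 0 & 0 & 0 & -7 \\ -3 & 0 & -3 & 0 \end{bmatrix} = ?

The determinant is -378.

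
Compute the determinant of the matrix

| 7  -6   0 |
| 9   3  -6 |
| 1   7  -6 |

Expand along column 3:
  − (-6) · |7 -6; 1 7| = −(-6)·(49 − (-6)) = 330
  + (-6) · |7 -6; 9 3| = (-6)·(21 − (-54)) = -450
Sum: (330) + (-450) = -120

The determinant is -120.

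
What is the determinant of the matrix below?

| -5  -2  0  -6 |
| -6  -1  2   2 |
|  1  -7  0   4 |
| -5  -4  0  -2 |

The determinant is -240.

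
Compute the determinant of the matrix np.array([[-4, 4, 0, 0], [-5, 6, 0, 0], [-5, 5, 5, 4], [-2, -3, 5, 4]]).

0

The matrix is block lower-triangular with a 2×2 block and a 2×2 block on the diagonal, so its determinant equals the product of the determinants of the diagonal blocks.
det of the 2×2 block = -4
det of the 2×2 block = 0
det = (-4)·(0) = 0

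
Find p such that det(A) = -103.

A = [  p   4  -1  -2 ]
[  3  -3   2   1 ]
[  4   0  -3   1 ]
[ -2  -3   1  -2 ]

p = -3

Expanding along the column containing p, det(A) is linear in p: det(A) = (-30)·p + (-193).
Set (-30)·p + (-193) = -103  ⇒  (-30)·p = 90  ⇒  p = -3.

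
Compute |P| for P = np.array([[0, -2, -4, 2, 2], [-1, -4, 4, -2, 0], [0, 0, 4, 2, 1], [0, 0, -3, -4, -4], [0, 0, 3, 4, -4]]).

|P| = -160

P is block upper-triangular with a 2×2 block and a 3×3 block on the diagonal, so its determinant equals the product of the determinants of the diagonal blocks.
det of the 2×2 block = -2
det of the 3×3 block = 80
det = (-2)·(80) = -160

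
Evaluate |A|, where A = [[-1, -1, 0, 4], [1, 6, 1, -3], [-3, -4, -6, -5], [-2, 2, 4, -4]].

Expand along row 1 (it has 1 zero):
  + (-1) · M_11   where M_11 = det([6 1 -3; -4 -6 -5; 2 4 -4]) = 250
  − (-1) · M_12   where M_12 = det([1 1 -3; -3 -6 -5; -2 4 -4]) = 114
  − (4) · M_14   where M_14 = det([1 6 1; -3 -4 -6; -2 2 4]) = 126
det = (+1)·(-1)·(250) + (-1)·(-1)·(114) + (-1)·(4)·(126) = -640

|A| = -640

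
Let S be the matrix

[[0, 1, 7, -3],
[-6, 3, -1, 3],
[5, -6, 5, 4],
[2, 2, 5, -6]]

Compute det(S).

Expand along row 1 (it has 1 zero):
  − (1) · M_12   where M_12 = det([-6 -1 3; 5 5 4; 2 5 -6]) = 307
  + (7) · M_13   where M_13 = det([-6 3 3; 5 -6 4; 2 2 -6]) = 12
  − (-3) · M_14   where M_14 = det([-6 3 -1; 5 -6 5; 2 2 5]) = 173
det = (-1)·(1)·(307) + (+1)·(7)·(12) + (-1)·(-3)·(173) = 296

296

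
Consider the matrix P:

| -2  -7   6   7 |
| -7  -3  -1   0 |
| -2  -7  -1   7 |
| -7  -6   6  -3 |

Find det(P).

det(P) = -1932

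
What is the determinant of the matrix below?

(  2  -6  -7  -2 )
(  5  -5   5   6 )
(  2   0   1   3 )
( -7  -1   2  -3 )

Expand along row 3 (it has 1 zero):
  + (2) · M_31   where M_31 = det([-6 -7 -2; -5 5 6; -1 2 -3]) = 319
  + (1) · M_33   where M_33 = det([2 -6 -2; 5 -5 6; -7 -1 -3]) = 284
  − (3) · M_34   where M_34 = det([2 -6 -7; 5 -5 5; -7 -1 2]) = 540
det = (+1)·(2)·(319) + (+1)·(1)·(284) + (-1)·(3)·(540) = -698

-698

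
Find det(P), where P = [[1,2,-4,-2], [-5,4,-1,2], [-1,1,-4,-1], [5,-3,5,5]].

|P| = -272

Expand along row 1:
  + (1) · M_11   where M_11 = det([4 -1 2; 1 -4 -1; -3 5 5]) = -72
  − (2) · M_12   where M_12 = det([-5 -1 2; -1 -4 -1; 5 5 5]) = 105
  + (-4) · M_13   where M_13 = det([-5 4 2; -1 1 -1; 5 -3 5]) = -14
  − (-2) · M_14   where M_14 = det([-5 4 -1; -1 1 -4; 5 -3 5]) = -23
det = (+1)·(1)·(-72) + (-1)·(2)·(105) + (+1)·(-4)·(-14) + (-1)·(-2)·(-23) = -272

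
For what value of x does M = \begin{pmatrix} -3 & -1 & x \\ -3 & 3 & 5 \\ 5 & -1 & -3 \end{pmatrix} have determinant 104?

x = -9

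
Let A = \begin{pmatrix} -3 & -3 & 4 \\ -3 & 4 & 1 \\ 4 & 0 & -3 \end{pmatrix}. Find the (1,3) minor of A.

Delete row 1 and column 3; the remaining 2×2 submatrix is [-3 4; 4 0].
Its determinant is (-3)·0 − 4·4 = -16.

The minor is -16.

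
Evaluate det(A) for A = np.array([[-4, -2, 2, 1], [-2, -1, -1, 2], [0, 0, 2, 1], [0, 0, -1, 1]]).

|A| = 0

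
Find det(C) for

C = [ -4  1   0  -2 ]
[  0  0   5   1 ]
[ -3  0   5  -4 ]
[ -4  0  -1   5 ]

Expand along column 2 (it has 3 zeros):
  − (1) · M_12   where M_12 = det([0 5 1; -3 5 -4; -4 -1 5]) = 178
det = (-1)·(1)·(178) = -178

-178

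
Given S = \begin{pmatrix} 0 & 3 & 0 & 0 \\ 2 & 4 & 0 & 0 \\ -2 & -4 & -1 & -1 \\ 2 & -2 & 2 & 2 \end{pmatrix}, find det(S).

S is block lower-triangular with a 2×2 block and a 2×2 block on the diagonal, so its determinant equals the product of the determinants of the diagonal blocks.
det of the 2×2 block = -6
det of the 2×2 block = 0
det = (-6)·(0) = 0

0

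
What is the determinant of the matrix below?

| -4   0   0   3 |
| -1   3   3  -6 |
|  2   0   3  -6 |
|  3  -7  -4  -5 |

Expand along row 1 (it has 2 zeros):
  + (-4) · M_11   where M_11 = det([3 3 -6; 0 3 -6; -7 -4 -5]) = -117
  − (3) · M_14   where M_14 = det([-1 3 3; 2 0 3; 3 -7 -4]) = -12
det = (+1)·(-4)·(-117) + (-1)·(3)·(-12) = 504

504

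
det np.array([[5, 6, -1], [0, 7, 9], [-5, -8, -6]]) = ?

Expand along row 2:
  + 7 · |5 -1; -5 -6| = 7·(-30 − 5) = -245
  − 9 · |5 6; -5 -8| = −9·(-40 − (-30)) = 90
Sum: (-245) + (90) = -155

-155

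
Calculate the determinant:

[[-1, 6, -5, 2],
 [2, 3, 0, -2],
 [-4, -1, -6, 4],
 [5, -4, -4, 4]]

538

Expand along row 2 (it has 1 zero):
  − (2) · M_21   where M_21 = det([6 -5 2; -1 -6 4; -4 -4 4]) = -28
  + (3) · M_22   where M_22 = det([-1 -5 2; -4 -6 4; 5 -4 4]) = -80
  + (-2) · M_24   where M_24 = det([-1 6 -5; -4 -1 -6; 5 -4 -4]) = -361
det = (-1)·(2)·(-28) + (+1)·(3)·(-80) + (+1)·(-2)·(-361) = 538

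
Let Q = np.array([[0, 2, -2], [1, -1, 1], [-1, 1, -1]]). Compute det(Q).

0

Expand along column 1:
  − 1 · |2 -2; 1 -1| = −1·(-2 − (-2)) = 0
  + (-1) · |2 -2; -1 1| = (-1)·(2 − 2) = 0
Sum: (0) + (0) = 0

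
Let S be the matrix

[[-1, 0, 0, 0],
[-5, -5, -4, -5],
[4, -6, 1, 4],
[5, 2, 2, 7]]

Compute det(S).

Expand along row 1 (it has 3 zeros):
  + (-1) · M_11   where M_11 = det([-5 -4 -5; -6 1 4; 2 2 7]) = -125
det = (+1)·(-1)·(-125) = 125

The determinant is 125.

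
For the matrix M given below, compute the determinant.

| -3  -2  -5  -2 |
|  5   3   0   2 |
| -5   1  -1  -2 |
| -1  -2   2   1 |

|M| = -115

Expand along row 2 (it has 1 zero):
  − (5) · M_21   where M_21 = det([-2 -5 -2; 1 -1 -2; -2 2 1]) = -21
  + (3) · M_22   where M_22 = det([-3 -5 -2; -5 -1 -2; -1 2 1]) = -22
  + (2) · M_24   where M_24 = det([-3 -2 -5; -5 1 -1; -1 -2 2]) = -77
det = (-1)·(5)·(-21) + (+1)·(3)·(-22) + (+1)·(2)·(-77) = -115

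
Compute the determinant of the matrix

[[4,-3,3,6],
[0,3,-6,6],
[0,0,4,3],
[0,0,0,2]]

96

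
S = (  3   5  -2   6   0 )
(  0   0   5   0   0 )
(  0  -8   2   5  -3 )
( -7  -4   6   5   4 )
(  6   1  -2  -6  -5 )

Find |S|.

Expand along row 2 (it has 4 zeros):
  − (5) · M_23   where M_23 = det([3 5 6 0; 0 -8 5 -3; -7 -4 5 4; 6 1 -6 -5]) = 290
det = (-1)·(5)·(290) = -1450

|S| = -1450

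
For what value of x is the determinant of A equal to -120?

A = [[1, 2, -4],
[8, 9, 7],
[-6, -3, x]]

-9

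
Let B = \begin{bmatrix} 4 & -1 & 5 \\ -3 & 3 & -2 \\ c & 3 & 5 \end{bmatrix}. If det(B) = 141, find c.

c = -9

Expanding along the column containing c, det(B) is linear in c: det(B) = (-13)·c + (24).
Set (-13)·c + (24) = 141  ⇒  (-13)·c = 117  ⇒  c = -9.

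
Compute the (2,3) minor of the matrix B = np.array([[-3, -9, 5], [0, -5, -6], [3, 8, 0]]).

Delete row 2 and column 3; the remaining 2×2 submatrix is [-3 -9; 3 8].
Its determinant is (-3)·8 − (-9)·3 = 3.

3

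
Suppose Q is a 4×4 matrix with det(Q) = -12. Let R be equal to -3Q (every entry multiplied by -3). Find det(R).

For a 4×4 matrix, det(-3Q) = (-3)^4·det(Q) = 81·det(Q).
det(R) = (81)·(-12) = -972

The determinant is -972.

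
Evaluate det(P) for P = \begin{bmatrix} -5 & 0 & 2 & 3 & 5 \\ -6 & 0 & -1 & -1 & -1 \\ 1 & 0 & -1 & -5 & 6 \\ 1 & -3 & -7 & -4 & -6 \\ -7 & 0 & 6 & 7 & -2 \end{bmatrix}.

Expand along column 2 (it has 4 zeros):
  + (-3) · M_42   where M_42 = det([-5 2 3 5; -6 -1 -1 -1; 1 -1 -5 6; -7 6 7 -2]) = 1165
det = (+1)·(-3)·(1165) = -3495

-3495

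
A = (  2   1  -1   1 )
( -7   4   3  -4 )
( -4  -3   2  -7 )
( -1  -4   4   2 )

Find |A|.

The determinant is 246.

Expand along row 1:
  + (2) · M_11   where M_11 = det([4 3 -4; -3 2 -7; -4 4 2]) = 246
  − (1) · M_12   where M_12 = det([-7 3 -4; -4 2 -7; -1 4 2]) = -123
  + (-1) · M_13   where M_13 = det([-7 4 -4; -4 -3 -7; -1 -4 2]) = 246
  − (1) · M_14   where M_14 = det([-7 4 3; -4 -3 2; -1 -4 4]) = 123
det = (+1)·(2)·(246) + (-1)·(1)·(-123) + (+1)·(-1)·(246) + (-1)·(1)·(123) = 246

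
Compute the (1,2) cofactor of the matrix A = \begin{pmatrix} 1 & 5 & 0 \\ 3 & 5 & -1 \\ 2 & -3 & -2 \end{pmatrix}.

Delete row 1 and column 2; the remaining 2×2 submatrix is [3 -1; 2 -2].
Its determinant is 3·(-2) − (-1)·2 = -4.
The cofactor carries sign (−1)^(1+2) = −1, so C_{1,2} = −(-4) = 4.

4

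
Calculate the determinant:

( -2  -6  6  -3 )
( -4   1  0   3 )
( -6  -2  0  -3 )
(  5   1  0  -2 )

-258

Expand along column 3 (it has 3 zeros):
  + (6) · M_13   where M_13 = det([-4 1 3; -6 -2 -3; 5 1 -2]) = -43
det = (+1)·(6)·(-43) = -258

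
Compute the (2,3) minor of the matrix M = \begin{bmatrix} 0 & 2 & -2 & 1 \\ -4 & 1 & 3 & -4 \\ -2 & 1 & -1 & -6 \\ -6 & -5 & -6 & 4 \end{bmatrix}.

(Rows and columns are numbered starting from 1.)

Delete row 2 and column 3; the remaining 3×3 submatrix is [0 2 1; -2 1 -6; -6 -5 4].
Its determinant is 104.

104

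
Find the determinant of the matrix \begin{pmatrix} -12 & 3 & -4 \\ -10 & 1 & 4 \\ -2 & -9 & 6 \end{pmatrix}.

-716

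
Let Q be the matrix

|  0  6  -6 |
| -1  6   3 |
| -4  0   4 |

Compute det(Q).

|Q| = -192

Expand along column 1:
  − (-1) · |6 -6; 0 4| = −(-1)·(24 − 0) = 24
  + (-4) · |6 -6; 6 3| = (-4)·(18 − (-36)) = -216
Sum: (24) + (-216) = -192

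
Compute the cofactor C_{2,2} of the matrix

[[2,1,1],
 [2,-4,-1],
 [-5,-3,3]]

Delete row 2 and column 2; the remaining 2×2 submatrix is [2 1; -5 3].
Its determinant is 2·3 − 1·(-5) = 11.
The cofactor carries sign (−1)^(2+2) = +1, so C_{2,2} = +(11) = 11.

The cofactor is 11.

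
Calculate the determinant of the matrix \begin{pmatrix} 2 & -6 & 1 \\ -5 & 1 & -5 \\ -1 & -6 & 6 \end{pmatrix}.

Expand along row 1:
  + 2 · |1 -5; -6 6| = 2·(6 − 30) = -48
  − (-6) · |-5 -5; -1 6| = −(-6)·(-30 − 5) = -210
  + 1 · |-5 1; -1 -6| = 1·(30 − (-1)) = 31
Sum: (-48) + (-210) + (31) = -227

-227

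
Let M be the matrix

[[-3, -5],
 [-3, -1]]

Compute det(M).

|M| = -12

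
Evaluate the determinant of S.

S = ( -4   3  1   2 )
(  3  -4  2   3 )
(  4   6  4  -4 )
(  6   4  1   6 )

|S| = 1788

Expand along row 1:
  + (-4) · M_11   where M_11 = det([-4 2 3; 6 4 -4; 4 1 6]) = -246
  − (3) · M_12   where M_12 = det([3 2 3; 4 4 -4; 6 1 6]) = -72
  + (1) · M_13   where M_13 = det([3 -4 3; 4 6 -4; 6 4 6]) = 288
  − (2) · M_14   where M_14 = det([3 -4 2; 4 6 4; 6 4 1]) = -150
det = (+1)·(-4)·(-246) + (-1)·(3)·(-72) + (+1)·(1)·(288) + (-1)·(2)·(-150) = 1788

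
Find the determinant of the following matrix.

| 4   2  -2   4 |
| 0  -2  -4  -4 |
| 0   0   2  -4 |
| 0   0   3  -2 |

The matrix is block upper-triangular with a 2×2 block and a 2×2 block on the diagonal, so its determinant equals the product of the determinants of the diagonal blocks.
det of the 2×2 block = -8
det of the 2×2 block = 8
det = (-8)·(8) = -64

-64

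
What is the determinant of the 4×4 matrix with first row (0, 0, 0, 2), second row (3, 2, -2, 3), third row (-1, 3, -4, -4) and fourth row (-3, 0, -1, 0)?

Expand along row 1 (it has 3 zeros):
  − (2) · M_14   where M_14 = det([3 2 -2; -1 3 -4; -3 0 -1]) = -5
det = (-1)·(2)·(-5) = 10

10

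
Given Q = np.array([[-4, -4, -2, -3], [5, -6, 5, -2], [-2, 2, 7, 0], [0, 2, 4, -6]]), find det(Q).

det(Q) = -2646

Expand along row 3 (it has 1 zero):
  + (-2) · M_31   where M_31 = det([-4 -2 -3; -6 5 -2; 2 4 -6]) = 270
  − (2) · M_32   where M_32 = det([-4 -2 -3; 5 5 -2; 0 4 -6]) = -32
  + (7) · M_33   where M_33 = det([-4 -4 -3; 5 -6 -2; 0 2 -6]) = -310
det = (+1)·(-2)·(270) + (-1)·(2)·(-32) + (+1)·(7)·(-310) = -2646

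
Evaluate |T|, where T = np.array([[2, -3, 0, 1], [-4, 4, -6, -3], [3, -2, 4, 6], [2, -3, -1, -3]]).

det(T) = -69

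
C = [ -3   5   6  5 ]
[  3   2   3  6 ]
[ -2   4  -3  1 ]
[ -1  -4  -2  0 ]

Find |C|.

961

Expand along row 4 (it has 1 zero):
  − (-1) · M_41   where M_41 = det([5 6 5; 2 3 6; 4 -3 1]) = 147
  + (-4) · M_42   where M_42 = det([-3 6 5; 3 3 6; -2 -3 1]) = -168
  − (-2) · M_43   where M_43 = det([-3 5 5; 3 2 6; -2 4 1]) = 71
det = (-1)·(-1)·(147) + (+1)·(-4)·(-168) + (-1)·(-2)·(71) = 961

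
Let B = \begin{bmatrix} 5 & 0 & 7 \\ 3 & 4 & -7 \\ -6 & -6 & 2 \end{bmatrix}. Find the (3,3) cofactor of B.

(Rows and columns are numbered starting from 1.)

20

Delete row 3 and column 3; the remaining 2×2 submatrix is [5 0; 3 4].
Its determinant is 5·4 − 0·3 = 20.
The cofactor carries sign (−1)^(3+3) = +1, so C_{3,3} = +(20) = 20.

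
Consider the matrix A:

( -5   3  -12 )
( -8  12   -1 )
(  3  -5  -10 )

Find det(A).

328

Expand along column 1:
  + (-5) · |12 -1; -5 -10| = (-5)·(-120 − 5) = 625
  − (-8) · |3 -12; -5 -10| = −(-8)·(-30 − 60) = -720
  + 3 · |3 -12; 12 -1| = 3·(-3 − (-144)) = 423
Sum: (625) + (-720) + (423) = 328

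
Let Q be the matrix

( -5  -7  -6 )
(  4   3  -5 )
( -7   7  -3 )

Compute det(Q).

-753

Expand along column 1:
  + (-5) · |3 -5; 7 -3| = (-5)·(-9 − (-35)) = -130
  − 4 · |-7 -6; 7 -3| = −4·(21 − (-42)) = -252
  + (-7) · |-7 -6; 3 -5| = (-7)·(35 − (-18)) = -371
Sum: (-130) + (-252) + (-371) = -753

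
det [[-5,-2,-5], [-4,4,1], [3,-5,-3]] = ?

Expand along column 1:
  + (-5) · |4 1; -5 -3| = (-5)·(-12 − (-5)) = 35
  − (-4) · |-2 -5; -5 -3| = −(-4)·(6 − 25) = -76
  + 3 · |-2 -5; 4 1| = 3·(-2 − (-20)) = 54
Sum: (35) + (-76) + (54) = 13

13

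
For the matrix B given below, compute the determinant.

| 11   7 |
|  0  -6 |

det(B) = 11·(-6) − 7·0 = -66 − 0 = -66

The determinant is -66.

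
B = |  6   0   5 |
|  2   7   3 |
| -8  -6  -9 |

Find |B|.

det(B) = -50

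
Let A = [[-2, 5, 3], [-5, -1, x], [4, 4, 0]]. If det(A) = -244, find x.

Expanding along the column containing x, det(A) is linear in x: det(A) = (28)·x + (-48).
Set (28)·x + (-48) = -244  ⇒  (28)·x = -196  ⇒  x = -7.

x = -7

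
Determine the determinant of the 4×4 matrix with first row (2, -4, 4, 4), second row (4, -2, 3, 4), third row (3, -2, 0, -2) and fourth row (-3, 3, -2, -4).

The determinant is 96.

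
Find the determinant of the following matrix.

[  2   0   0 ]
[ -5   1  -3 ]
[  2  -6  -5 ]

Expand along row 1:
  + 2 · |1 -3; -6 -5| = 2·(-5 − 18) = -46

-46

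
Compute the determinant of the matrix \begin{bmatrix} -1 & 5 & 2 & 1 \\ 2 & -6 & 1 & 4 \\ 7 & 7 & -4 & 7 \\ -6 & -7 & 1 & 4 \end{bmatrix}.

2186

Expand along row 1:
  + (-1) · M_11   where M_11 = det([-6 1 4; 7 -4 7; -7 1 4]) = -23
  − (5) · M_12   where M_12 = det([2 1 4; 7 -4 7; -6 1 4]) = -184
  + (2) · M_13   where M_13 = det([2 -6 4; 7 7 7; -6 -7 4]) = 546
  − (1) · M_14   where M_14 = det([2 -6 1; 7 7 -4; -6 -7 1]) = -151
det = (+1)·(-1)·(-23) + (-1)·(5)·(-184) + (+1)·(2)·(546) + (-1)·(1)·(-151) = 2186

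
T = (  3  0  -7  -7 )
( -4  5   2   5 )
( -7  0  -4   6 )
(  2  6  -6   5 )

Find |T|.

Expand along column 2 (it has 2 zeros):
  + (5) · M_22   where M_22 = det([3 -7 -7; -7 -4 6; 2 -6 5]) = -631
  + (6) · M_42   where M_42 = det([3 -7 -7; -4 2 5; -7 -4 6]) = -37
det = (+1)·(5)·(-631) + (+1)·(6)·(-37) = -3377

-3377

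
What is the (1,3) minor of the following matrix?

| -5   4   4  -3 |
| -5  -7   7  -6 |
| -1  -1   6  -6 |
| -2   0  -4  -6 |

Delete row 1 and column 3; the remaining 3×3 submatrix is [-5 -7 -6; -1 -1 -6; -2 0 -6].
Its determinant is -60.

-60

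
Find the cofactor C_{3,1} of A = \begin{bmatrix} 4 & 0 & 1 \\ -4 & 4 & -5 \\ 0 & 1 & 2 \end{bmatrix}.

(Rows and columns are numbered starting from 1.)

-4

Delete row 3 and column 1; the remaining 2×2 submatrix is [0 1; 4 -5].
Its determinant is 0·(-5) − 1·4 = -4.
The cofactor carries sign (−1)^(3+1) = +1, so C_{3,1} = +(-4) = -4.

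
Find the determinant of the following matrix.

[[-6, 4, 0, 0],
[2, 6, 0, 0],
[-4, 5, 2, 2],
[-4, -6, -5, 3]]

-704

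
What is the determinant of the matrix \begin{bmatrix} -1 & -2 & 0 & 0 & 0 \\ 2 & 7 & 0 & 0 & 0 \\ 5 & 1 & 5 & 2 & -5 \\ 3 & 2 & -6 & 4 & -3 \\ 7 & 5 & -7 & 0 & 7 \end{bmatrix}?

-378

The matrix is block lower-triangular with a 2×2 block and a 3×3 block on the diagonal, so its determinant equals the product of the determinants of the diagonal blocks.
det of the 2×2 block = -3
det of the 3×3 block = 126
det = (-3)·(126) = -378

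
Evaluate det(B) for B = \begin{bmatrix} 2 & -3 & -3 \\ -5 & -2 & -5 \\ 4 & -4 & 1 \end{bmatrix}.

-83

Expand along row 1:
  + 2 · |-2 -5; -4 1| = 2·(-2 − 20) = -44
  − (-3) · |-5 -5; 4 1| = −(-3)·(-5 − (-20)) = 45
  + (-3) · |-5 -2; 4 -4| = (-3)·(20 − (-8)) = -84
Sum: (-44) + (45) + (-84) = -83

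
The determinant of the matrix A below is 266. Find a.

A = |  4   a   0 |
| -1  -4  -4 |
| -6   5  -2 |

7

Expanding along the column containing a, det(A) is linear in a: det(A) = (22)·a + (112).
Set (22)·a + (112) = 266  ⇒  (22)·a = 154  ⇒  a = 7.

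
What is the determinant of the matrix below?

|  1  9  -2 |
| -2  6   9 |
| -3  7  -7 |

The determinant is -482.

Expand along row 1:
  + 1 · |6 9; 7 -7| = 1·(-42 − 63) = -105
  − 9 · |-2 9; -3 -7| = −9·(14 − (-27)) = -369
  + (-2) · |-2 6; -3 7| = (-2)·(-14 − (-18)) = -8
Sum: (-105) + (-369) + (-8) = -482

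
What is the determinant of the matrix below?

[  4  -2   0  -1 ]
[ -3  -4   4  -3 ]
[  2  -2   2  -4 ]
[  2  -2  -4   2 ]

The determinant is 204.

Expand along row 1 (it has 1 zero):
  + (4) · M_11   where M_11 = det([-4 4 -3; -2 2 -4; -2 -4 2]) = 60
  − (-2) · M_12   where M_12 = det([-3 4 -3; 2 2 -4; 2 -4 2]) = 24
  − (-1) · M_14   where M_14 = det([-3 -4 4; 2 -2 2; 2 -2 -4]) = -84
det = (+1)·(4)·(60) + (-1)·(-2)·(24) + (-1)·(-1)·(-84) = 204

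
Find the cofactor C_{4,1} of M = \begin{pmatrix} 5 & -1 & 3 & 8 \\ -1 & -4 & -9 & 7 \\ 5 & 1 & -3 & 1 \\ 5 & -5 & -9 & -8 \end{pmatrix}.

The cofactor is -189.

Delete row 4 and column 1; the remaining 3×3 submatrix is [-1 3 8; -4 -9 7; 1 -3 1].
Its determinant is 189.
The cofactor carries sign (−1)^(4+1) = −1, so C_{4,1} = −(189) = -189.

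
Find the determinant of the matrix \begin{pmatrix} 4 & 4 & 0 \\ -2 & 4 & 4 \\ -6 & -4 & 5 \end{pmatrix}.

88

Expand along row 1:
  + 4 · |4 4; -4 5| = 4·(20 − (-16)) = 144
  − 4 · |-2 4; -6 5| = −4·(-10 − (-24)) = -56
Sum: (144) + (-56) = 88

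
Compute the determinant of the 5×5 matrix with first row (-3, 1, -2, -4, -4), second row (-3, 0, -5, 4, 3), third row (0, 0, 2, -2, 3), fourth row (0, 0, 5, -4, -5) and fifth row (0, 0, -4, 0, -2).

-276

The matrix is block upper-triangular with a 2×2 block and a 3×3 block on the diagonal, so its determinant equals the product of the determinants of the diagonal blocks.
det of the 2×2 block = 3
det of the 3×3 block = -92
det = (3)·(-92) = -276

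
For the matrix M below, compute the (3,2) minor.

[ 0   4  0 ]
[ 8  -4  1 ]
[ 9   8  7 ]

0

Delete row 3 and column 2; the remaining 2×2 submatrix is [0 0; 8 1].
Its determinant is 0·1 − 0·8 = 0.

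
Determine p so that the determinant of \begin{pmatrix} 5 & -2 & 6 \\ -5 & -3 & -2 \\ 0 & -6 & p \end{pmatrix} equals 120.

0

Expanding along the column containing p, det(M) is linear in p: det(M) = (-25)·p + (120).
Set (-25)·p + (120) = 120  ⇒  (-25)·p = 0  ⇒  p = 0.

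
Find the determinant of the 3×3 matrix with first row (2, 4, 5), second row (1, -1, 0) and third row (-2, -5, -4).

Expand along column 3:
  + 5 · |1 -1; -2 -5| = 5·(-5 − 2) = -35
  + (-4) · |2 4; 1 -1| = (-4)·(-2 − 4) = 24
Sum: (-35) + (24) = -11

The determinant is -11.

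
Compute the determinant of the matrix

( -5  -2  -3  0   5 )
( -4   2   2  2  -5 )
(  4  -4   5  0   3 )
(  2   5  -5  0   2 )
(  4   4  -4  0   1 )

834

Expand along column 4 (it has 4 zeros):
  + (2) · M_24   where M_24 = det([-5 -2 -3 5; 4 -4 5 3; 2 5 -5 2; 4 4 -4 1]) = 417
det = (+1)·(2)·(417) = 834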